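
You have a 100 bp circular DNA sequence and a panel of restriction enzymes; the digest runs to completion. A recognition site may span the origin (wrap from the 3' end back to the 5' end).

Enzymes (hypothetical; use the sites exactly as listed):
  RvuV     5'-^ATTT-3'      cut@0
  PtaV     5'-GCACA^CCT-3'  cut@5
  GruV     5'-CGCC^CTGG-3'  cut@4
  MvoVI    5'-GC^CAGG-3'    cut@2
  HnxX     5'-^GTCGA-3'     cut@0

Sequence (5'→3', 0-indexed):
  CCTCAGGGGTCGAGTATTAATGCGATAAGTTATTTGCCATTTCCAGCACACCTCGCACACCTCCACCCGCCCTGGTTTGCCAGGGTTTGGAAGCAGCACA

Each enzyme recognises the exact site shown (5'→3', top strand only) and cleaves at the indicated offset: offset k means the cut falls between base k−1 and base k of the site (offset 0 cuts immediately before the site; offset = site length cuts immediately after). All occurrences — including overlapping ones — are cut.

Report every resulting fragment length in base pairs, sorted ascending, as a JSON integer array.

Site scan:
  RvuV ATTT/0: at [31, 38] ⇒ [31, 38]
  PtaV GCACACCT/5: at [45, 54, 95] ⇒ [0, 50, 59]
  GruV CGCCCTGG/4: at [67] ⇒ [71]
  MvoVI GCCAGG/2: at [78] ⇒ [80]
  HnxX GTCGA/0: at [8] ⇒ [8]

Pooled cuts: [0, 8, 31, 38, 50, 59, 71, 80]

Fragments:
  0→8: 8 bp
  8→31: 23 bp
  31→38: 7 bp
  38→50: 12 bp
  50→59: 9 bp
  59→71: 12 bp
  71→80: 9 bp
  80→0 (wrap): 100-80+0 = 20 bp

[7,8,9,9,12,12,20,23]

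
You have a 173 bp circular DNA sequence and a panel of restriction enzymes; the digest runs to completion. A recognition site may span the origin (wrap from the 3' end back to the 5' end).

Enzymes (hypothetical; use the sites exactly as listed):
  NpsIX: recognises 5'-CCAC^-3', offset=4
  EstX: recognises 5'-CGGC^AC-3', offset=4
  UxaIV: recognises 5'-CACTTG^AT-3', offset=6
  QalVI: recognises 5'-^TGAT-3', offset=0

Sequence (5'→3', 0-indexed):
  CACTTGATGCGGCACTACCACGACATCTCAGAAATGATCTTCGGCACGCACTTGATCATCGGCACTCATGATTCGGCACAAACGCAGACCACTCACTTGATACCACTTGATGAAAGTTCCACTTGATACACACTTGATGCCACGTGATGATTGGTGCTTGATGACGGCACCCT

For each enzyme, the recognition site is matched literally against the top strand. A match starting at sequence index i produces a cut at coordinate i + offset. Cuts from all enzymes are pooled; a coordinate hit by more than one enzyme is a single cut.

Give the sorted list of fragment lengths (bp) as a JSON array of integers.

Scan for sites:
  NpsIX (CCAC, off=4): starts [17, 88, 102, 118, 139] → cuts [21, 92, 106, 122, 143]
  EstX (CGGCAC, off=4): starts [9, 41, 59, 73, 164] → cuts [13, 45, 63, 77, 168]
  UxaIV (CACTTGAT, off=6): starts [0, 48, 93, 103, 119, 130] → cuts [6, 54, 99, 109, 125, 136]
  QalVI (TGAT, off=0): starts [4, 34, 52, 68, 97, 107, 123, 134, 144, 147, 158] → cuts [4, 34, 52, 68, 97, 107, 123, 134, 144, 147, 158]

Pooled cuts: [4, 6, 13, 21, 34, 45, 52, 54, 63, 68, 77, 92, 97, 99, 106, 107, 109, 122, 123, 125, 134, 136, 143, 144, 147, 158, 168]

Fragments:
  4→6: 2 bp
  6→13: 7 bp
  13→21: 8 bp
  21→34: 13 bp
  34→45: 11 bp
  45→52: 7 bp
  52→54: 2 bp
  54→63: 9 bp
  63→68: 5 bp
  68→77: 9 bp
  77→92: 15 bp
  92→97: 5 bp
  97→99: 2 bp
  99→106: 7 bp
  106→107: 1 bp
  107→109: 2 bp
  109→122: 13 bp
  122→123: 1 bp
  123→125: 2 bp
  125→134: 9 bp
  134→136: 2 bp
  136→143: 7 bp
  143→144: 1 bp
  144→147: 3 bp
  147→158: 11 bp
  158→168: 10 bp
  168→4 (wrap): 173-168+4 = 9 bp

[1,1,1,2,2,2,2,2,2,3,5,5,7,7,7,7,8,9,9,9,9,10,11,11,13,13,15]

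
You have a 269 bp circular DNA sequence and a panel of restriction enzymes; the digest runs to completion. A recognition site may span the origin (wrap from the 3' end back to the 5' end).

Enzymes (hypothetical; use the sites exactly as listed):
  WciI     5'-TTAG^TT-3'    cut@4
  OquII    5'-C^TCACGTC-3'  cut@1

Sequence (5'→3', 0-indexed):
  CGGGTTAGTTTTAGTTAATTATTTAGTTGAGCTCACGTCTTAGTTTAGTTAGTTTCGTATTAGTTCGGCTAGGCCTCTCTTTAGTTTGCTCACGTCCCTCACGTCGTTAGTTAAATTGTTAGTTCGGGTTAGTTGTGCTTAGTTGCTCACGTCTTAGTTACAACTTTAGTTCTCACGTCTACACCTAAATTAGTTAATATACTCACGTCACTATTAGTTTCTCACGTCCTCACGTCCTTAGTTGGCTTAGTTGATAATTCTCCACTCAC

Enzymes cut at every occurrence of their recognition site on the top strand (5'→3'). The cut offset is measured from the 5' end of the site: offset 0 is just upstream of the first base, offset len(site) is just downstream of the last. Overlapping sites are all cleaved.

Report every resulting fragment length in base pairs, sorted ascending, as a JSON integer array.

[3,4,4,4,5,5,6,6,8,9,9,9,10,10,11,11,11,12,12,12,12,12,15,21,21,27]

Scan for sites:
  WciI TTAGTT/4: at [4, 10, 22, 39, 44, 48, 59, 80, 106, 118, 128, 138, 153, 165, 189, 213, 237, 246] ⇒ [8, 14, 26, 43, 48, 52, 63, 84, 110, 122, 132, 142, 157, 169, 193, 217, 241, 250]
  OquII CTCACGTC/1: at [31, 88, 97, 145, 171, 201, 220, 228] ⇒ [32, 89, 98, 146, 172, 202, 221, 229]

Pooled cuts: [8, 14, 26, 32, 43, 48, 52, 63, 84, 89, 98, 110, 122, 132, 142, 146, 157, 169, 172, 193, 202, 217, 221, 229, 241, 250]

Fragment lengths:
  8→14: 6 bp
  14→26: 12 bp
  26→32: 6 bp
  32→43: 11 bp
  43→48: 5 bp
  48→52: 4 bp
  52→63: 11 bp
  63→84: 21 bp
  84→89: 5 bp
  89→98: 9 bp
  98→110: 12 bp
  110→122: 12 bp
  122→132: 10 bp
  132→142: 10 bp
  142→146: 4 bp
  146→157: 11 bp
  157→169: 12 bp
  169→172: 3 bp
  172→193: 21 bp
  193→202: 9 bp
  202→217: 15 bp
  217→221: 4 bp
  221→229: 8 bp
  229→241: 12 bp
  241→250: 9 bp
  250→8 (wrap): 269-250+8 = 27 bp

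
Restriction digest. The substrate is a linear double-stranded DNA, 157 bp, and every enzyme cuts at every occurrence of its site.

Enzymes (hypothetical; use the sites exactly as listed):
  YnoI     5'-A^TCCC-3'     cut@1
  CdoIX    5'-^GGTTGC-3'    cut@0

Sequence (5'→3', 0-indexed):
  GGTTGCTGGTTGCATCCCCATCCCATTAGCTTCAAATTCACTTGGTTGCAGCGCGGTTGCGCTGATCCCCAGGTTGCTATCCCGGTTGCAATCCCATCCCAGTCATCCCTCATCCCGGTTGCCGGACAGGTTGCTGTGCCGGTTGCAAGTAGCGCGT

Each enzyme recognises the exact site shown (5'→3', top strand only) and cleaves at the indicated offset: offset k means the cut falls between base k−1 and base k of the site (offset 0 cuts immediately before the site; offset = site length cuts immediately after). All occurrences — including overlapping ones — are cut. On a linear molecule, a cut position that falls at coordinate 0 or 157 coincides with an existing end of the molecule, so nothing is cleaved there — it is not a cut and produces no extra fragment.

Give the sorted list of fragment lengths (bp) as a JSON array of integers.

[4,4,5,6,6,7,7,7,8,8,9,11,11,12,12,17,23]

Site scan:
  YnoI ATCCC/1: at [13, 19, 64, 78, 90, 95, 104, 111] ⇒ [14, 20, 65, 79, 91, 96, 105, 112]
  CdoIX GGTTGC/0: at [0, 7, 43, 54, 71, 83, 116, 128, 140] ⇒ [7, 43, 54, 71, 83, 116, 128, 140] (position 0 is a terminus of the linear molecule — no cut)

Pooled cuts: [7, 14, 20, 43, 54, 65, 71, 79, 83, 91, 96, 105, 112, 116, 128, 140]

Fragment lengths:
  [0,7): 7 bp
  [7,14): 7 bp
  [14,20): 6 bp
  [20,43): 23 bp
  [43,54): 11 bp
  [54,65): 11 bp
  [65,71): 6 bp
  [71,79): 8 bp
  [79,83): 4 bp
  [83,91): 8 bp
  [91,96): 5 bp
  [96,105): 9 bp
  [105,112): 7 bp
  [112,116): 4 bp
  [116,128): 12 bp
  [128,140): 12 bp
  [140,157): 17 bp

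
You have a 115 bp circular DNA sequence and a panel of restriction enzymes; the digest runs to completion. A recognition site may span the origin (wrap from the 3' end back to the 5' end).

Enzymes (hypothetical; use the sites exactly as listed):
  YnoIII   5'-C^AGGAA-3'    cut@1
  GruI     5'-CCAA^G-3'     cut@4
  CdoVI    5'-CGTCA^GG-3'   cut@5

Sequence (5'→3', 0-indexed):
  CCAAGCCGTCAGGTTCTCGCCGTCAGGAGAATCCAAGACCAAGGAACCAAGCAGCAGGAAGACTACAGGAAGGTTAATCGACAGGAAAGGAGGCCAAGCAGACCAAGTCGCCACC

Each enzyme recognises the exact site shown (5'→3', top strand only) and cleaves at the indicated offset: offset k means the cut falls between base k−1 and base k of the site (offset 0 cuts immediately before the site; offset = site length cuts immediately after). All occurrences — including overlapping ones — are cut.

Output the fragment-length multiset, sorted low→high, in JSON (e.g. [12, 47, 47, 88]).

Scan for sites:
  YnoIII (CAGGAA, off=1): starts [54, 65, 81] → cuts [55, 66, 82]
  GruI (CCAAG, off=4): starts [0, 32, 38, 46, 93, 102] → cuts [4, 36, 42, 50, 97, 106]
  CdoVI (CGTCAGG, off=5): starts [6, 20] → cuts [11, 25]

All cut coordinates (distinct, sorted): [4, 11, 25, 36, 42, 50, 55, 66, 82, 97, 106]

Fragment lengths:
  4→11: 7 bp
  11→25: 14 bp
  25→36: 11 bp
  36→42: 6 bp
  42→50: 8 bp
  50→55: 5 bp
  55→66: 11 bp
  66→82: 16 bp
  82→97: 15 bp
  97→106: 9 bp
  106→4 (wrap): 115-106+4 = 13 bp

[5,6,7,8,9,11,11,13,14,15,16]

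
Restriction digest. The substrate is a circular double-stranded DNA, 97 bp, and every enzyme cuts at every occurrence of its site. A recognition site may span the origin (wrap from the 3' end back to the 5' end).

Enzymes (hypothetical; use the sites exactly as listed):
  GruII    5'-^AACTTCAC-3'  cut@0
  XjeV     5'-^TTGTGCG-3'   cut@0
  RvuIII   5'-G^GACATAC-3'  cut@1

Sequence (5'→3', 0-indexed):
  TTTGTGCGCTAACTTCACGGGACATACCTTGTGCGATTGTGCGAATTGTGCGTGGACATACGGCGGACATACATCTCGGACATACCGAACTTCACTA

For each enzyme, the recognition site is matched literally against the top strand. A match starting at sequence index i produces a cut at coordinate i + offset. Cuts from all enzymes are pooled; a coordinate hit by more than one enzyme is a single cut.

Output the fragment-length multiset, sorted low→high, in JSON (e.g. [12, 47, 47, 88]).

Scan for sites:
  GruII AACTTCAC/0: at [10, 87] ⇒ [10, 87]
  XjeV TTGTGCG/0: at [1, 28, 36, 45] ⇒ [1, 28, 36, 45]
  RvuIII GGACATAC/1: at [19, 53, 64, 77] ⇒ [20, 54, 65, 78]

Pooled cuts: [1, 10, 20, 28, 36, 45, 54, 65, 78, 87]

Fragment lengths:
  1→10: 9 bp
  10→20: 10 bp
  20→28: 8 bp
  28→36: 8 bp
  36→45: 9 bp
  45→54: 9 bp
  54→65: 11 bp
  65→78: 13 bp
  78→87: 9 bp
  87→1 (wrap): 97-87+1 = 11 bp

[8,8,9,9,9,9,10,11,11,13]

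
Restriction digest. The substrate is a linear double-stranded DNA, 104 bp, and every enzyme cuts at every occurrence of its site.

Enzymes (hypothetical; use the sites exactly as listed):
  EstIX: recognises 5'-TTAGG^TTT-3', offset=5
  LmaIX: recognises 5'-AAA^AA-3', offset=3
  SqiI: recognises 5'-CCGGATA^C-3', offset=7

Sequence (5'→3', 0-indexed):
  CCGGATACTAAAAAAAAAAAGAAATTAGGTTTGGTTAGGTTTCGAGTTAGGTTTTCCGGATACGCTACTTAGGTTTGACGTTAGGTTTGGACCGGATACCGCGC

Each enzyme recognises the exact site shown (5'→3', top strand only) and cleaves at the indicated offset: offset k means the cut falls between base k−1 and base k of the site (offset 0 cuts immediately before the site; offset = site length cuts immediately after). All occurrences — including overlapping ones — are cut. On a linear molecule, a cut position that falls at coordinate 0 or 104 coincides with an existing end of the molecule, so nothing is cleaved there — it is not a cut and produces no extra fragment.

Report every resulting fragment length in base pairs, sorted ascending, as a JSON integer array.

Scan for sites:
  EstIX TTAGGTTT/5: at [24, 34, 46, 68, 80] ⇒ [29, 39, 51, 73, 85]
  LmaIX AAAAA/3: at [9, 10, 11, 12, 13, 14, 15] ⇒ [12, 13, 14, 15, 16, 17, 18]
  SqiI CCGGATAC/7: at [0, 55, 91] ⇒ [7, 62, 98]

All cut coordinates (distinct, sorted): [7, 12, 13, 14, 15, 16, 17, 18, 29, 39, 51, 62, 73, 85, 98]

Fragments:
  [0,7): 7 bp
  [7,12): 5 bp
  [12,13): 1 bp
  [13,14): 1 bp
  [14,15): 1 bp
  [15,16): 1 bp
  [16,17): 1 bp
  [17,18): 1 bp
  [18,29): 11 bp
  [29,39): 10 bp
  [39,51): 12 bp
  [51,62): 11 bp
  [62,73): 11 bp
  [73,85): 12 bp
  [85,98): 13 bp
  [98,104): 6 bp

[1,1,1,1,1,1,5,6,7,10,11,11,11,12,12,13]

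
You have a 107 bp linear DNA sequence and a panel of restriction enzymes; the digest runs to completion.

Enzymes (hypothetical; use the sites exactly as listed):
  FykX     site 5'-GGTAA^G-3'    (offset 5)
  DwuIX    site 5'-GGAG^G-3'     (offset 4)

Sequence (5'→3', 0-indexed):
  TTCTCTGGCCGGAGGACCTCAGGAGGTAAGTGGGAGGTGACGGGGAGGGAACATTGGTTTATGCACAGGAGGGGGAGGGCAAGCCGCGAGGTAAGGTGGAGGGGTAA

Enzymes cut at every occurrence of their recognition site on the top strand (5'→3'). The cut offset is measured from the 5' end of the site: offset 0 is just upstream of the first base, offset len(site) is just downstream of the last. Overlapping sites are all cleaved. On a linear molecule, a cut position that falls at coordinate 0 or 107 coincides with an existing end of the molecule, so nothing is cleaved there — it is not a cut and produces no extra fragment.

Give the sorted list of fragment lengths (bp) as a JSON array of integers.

[4,6,6,7,7,11,11,14,17,24]

Site scan:
  FykX GGTAAG/5: at [24, 89] ⇒ [29, 94]
  DwuIX GGAGG/4: at [10, 21, 32, 43, 67, 73, 97] ⇒ [14, 25, 36, 47, 71, 77, 101]

Pooled cuts: [14, 25, 29, 36, 47, 71, 77, 94, 101]

Fragment lengths:
  [0,14): 14 bp
  [14,25): 11 bp
  [25,29): 4 bp
  [29,36): 7 bp
  [36,47): 11 bp
  [47,71): 24 bp
  [71,77): 6 bp
  [77,94): 17 bp
  [94,101): 7 bp
  [101,107): 6 bp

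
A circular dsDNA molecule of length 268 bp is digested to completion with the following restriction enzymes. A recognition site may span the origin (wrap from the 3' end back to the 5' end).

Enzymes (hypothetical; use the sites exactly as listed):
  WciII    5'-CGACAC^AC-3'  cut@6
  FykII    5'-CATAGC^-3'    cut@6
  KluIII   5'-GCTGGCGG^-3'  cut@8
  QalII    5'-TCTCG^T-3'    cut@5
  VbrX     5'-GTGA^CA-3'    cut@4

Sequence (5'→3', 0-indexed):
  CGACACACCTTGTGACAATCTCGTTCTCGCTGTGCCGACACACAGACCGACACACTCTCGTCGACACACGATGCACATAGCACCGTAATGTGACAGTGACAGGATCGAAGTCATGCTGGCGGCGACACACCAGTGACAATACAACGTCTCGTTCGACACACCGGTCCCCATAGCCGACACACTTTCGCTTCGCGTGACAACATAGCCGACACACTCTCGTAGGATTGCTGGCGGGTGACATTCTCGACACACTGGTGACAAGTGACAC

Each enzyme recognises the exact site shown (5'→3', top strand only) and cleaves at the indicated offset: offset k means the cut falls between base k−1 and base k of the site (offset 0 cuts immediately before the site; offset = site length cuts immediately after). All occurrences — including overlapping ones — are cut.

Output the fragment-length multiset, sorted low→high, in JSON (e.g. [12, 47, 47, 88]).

Site scan:
  WciII CGACACAC/6: at [0, 35, 47, 61, 122, 153, 174, 206, 244] ⇒ [6, 41, 53, 67, 128, 159, 180, 212, 250]
  FykII CATAGC/6: at [75, 168, 200] ⇒ [81, 174, 206]
  KluIII GCTGGCGG/8: at [114, 226] ⇒ [122, 234]
  QalII TCTCGT/5: at [18, 55, 146, 214] ⇒ [23, 60, 151, 219]
  VbrX GTGACA/4: at [11, 89, 95, 132, 193, 234, 254, 261] ⇒ [15, 93, 99, 136, 197, 238, 258, 265]

All cut coordinates (distinct, sorted): [6, 15, 23, 41, 53, 60, 67, 81, 93, 99, 122, 128, 136, 151, 159, 174, 180, 197, 206, 212, 219, 234, 238, 250, 258, 265]

Fragments:
  6→15: 9 bp
  15→23: 8 bp
  23→41: 18 bp
  41→53: 12 bp
  53→60: 7 bp
  60→67: 7 bp
  67→81: 14 bp
  81→93: 12 bp
  93→99: 6 bp
  99→122: 23 bp
  122→128: 6 bp
  128→136: 8 bp
  136→151: 15 bp
  151→159: 8 bp
  159→174: 15 bp
  174→180: 6 bp
  180→197: 17 bp
  197→206: 9 bp
  206→212: 6 bp
  212→219: 7 bp
  219→234: 15 bp
  234→238: 4 bp
  238→250: 12 bp
  250→258: 8 bp
  258→265: 7 bp
  265→6 (wrap): 268-265+6 = 9 bp

[4,6,6,6,6,7,7,7,7,8,8,8,8,9,9,9,12,12,12,14,15,15,15,17,18,23]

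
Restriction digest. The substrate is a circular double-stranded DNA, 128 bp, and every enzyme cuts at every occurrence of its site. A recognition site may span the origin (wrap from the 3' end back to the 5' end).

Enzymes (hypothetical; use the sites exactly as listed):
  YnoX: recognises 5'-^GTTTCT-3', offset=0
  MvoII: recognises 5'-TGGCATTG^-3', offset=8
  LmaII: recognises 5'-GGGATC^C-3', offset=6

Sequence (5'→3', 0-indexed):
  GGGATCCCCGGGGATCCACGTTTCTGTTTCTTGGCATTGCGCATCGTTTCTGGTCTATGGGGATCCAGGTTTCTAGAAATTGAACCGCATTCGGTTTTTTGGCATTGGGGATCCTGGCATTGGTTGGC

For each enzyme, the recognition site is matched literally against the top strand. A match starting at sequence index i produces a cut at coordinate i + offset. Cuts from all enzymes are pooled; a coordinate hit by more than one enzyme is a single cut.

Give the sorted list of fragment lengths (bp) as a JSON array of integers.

Per-enzyme occurrences:
  YnoX (GTTTCT, off=0): starts [19, 25, 45, 68] → cuts [19, 25, 45, 68]
  MvoII (TGGCATTG, off=8): starts [31, 99, 114] → cuts [39, 107, 122]
  LmaII (GGGATCC, off=6): starts [0, 10, 59, 107] → cuts [6, 16, 65, 113]

Pooled cuts: [6, 16, 19, 25, 39, 45, 65, 68, 107, 113, 122]

Fragments:
  6→16: 10 bp
  16→19: 3 bp
  19→25: 6 bp
  25→39: 14 bp
  39→45: 6 bp
  45→65: 20 bp
  65→68: 3 bp
  68→107: 39 bp
  107→113: 6 bp
  113→122: 9 bp
  122→6 (wrap): 128-122+6 = 12 bp

[3,3,6,6,6,9,10,12,14,20,39]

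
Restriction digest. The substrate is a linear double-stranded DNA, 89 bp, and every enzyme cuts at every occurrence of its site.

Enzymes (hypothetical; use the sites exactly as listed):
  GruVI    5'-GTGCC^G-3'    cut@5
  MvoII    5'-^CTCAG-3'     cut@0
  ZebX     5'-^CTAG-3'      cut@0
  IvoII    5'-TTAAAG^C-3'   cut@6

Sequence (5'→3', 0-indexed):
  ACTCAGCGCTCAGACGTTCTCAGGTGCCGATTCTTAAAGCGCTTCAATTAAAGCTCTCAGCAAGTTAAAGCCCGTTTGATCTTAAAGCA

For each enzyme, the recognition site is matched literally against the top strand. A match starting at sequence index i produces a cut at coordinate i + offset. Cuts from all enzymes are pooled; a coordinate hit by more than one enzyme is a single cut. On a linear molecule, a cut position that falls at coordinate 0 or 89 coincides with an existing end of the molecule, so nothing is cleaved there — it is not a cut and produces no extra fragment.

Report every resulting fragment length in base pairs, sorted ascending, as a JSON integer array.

[1,2,2,7,10,10,11,14,15,17]

Per-enzyme occurrences:
  GruVI GTGCCG/5: at [23] ⇒ [28]
  MvoII CTCAG/0: at [1, 8, 18, 55] ⇒ [1, 8, 18, 55]
  ZebX (CTAG, off=0): no sites
  IvoII TTAAAGC/6: at [33, 47, 64, 81] ⇒ [39, 53, 70, 87]

Pooled cuts: [1, 8, 18, 28, 39, 53, 55, 70, 87]

Fragment lengths:
  [0,1): 1 bp
  [1,8): 7 bp
  [8,18): 10 bp
  [18,28): 10 bp
  [28,39): 11 bp
  [39,53): 14 bp
  [53,55): 2 bp
  [55,70): 15 bp
  [70,87): 17 bp
  [87,89): 2 bp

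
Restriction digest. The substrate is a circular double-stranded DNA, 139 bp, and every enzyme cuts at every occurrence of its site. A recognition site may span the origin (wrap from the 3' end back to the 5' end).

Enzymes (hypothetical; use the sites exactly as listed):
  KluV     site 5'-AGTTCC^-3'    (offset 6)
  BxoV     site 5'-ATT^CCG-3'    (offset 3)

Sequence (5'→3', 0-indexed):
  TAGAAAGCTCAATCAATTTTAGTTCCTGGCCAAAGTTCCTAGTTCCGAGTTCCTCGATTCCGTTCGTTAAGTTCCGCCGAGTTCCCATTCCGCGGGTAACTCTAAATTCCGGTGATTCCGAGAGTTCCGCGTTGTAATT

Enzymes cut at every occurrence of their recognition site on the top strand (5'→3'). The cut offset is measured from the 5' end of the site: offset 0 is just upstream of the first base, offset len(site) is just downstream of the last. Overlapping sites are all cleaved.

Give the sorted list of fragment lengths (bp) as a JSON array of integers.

Site scan:
  KluV (AGTTCC, off=6): starts [20, 33, 40, 47, 69, 79, 122] → cuts [26, 39, 46, 53, 75, 85, 128]
  BxoV (ATTCCG, off=3): starts [56, 86, 105, 114] → cuts [59, 89, 108, 117]

Pooled cuts: [26, 39, 46, 53, 59, 75, 85, 89, 108, 117, 128]

Fragment lengths:
  26→39: 13 bp
  39→46: 7 bp
  46→53: 7 bp
  53→59: 6 bp
  59→75: 16 bp
  75→85: 10 bp
  85→89: 4 bp
  89→108: 19 bp
  108→117: 9 bp
  117→128: 11 bp
  128→26 (wrap): 139-128+26 = 37 bp

[4,6,7,7,9,10,11,13,16,19,37]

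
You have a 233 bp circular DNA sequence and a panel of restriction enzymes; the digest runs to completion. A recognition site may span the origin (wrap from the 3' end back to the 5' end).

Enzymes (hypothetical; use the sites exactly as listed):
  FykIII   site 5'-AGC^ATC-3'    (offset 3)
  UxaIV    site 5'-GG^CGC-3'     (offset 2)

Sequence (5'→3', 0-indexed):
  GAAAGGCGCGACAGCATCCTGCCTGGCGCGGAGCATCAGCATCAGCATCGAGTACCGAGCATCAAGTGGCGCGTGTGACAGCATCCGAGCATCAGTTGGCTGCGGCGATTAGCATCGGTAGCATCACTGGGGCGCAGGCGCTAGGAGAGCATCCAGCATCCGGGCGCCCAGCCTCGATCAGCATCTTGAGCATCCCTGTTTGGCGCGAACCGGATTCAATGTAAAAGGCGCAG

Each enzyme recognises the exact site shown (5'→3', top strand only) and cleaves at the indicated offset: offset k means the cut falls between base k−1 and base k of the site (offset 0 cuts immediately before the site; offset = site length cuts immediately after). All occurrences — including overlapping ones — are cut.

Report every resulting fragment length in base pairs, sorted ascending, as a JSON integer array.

Per-enzyme occurrences:
  FykIII AGCATC/3: at [12, 31, 37, 43, 57, 79, 87, 110, 119, 147, 154, 179, 188] ⇒ [15, 34, 40, 46, 60, 82, 90, 113, 122, 150, 157, 182, 191]
  UxaIV GGCGC/2: at [4, 24, 67, 130, 136, 162, 201, 226] ⇒ [6, 26, 69, 132, 138, 164, 203, 228]

All cut coordinates (distinct, sorted): [6, 15, 26, 34, 40, 46, 60, 69, 82, 90, 113, 122, 132, 138, 150, 157, 164, 182, 191, 203, 228]

Fragment lengths:
  6→15: 9 bp
  15→26: 11 bp
  26→34: 8 bp
  34→40: 6 bp
  40→46: 6 bp
  46→60: 14 bp
  60→69: 9 bp
  69→82: 13 bp
  82→90: 8 bp
  90→113: 23 bp
  113→122: 9 bp
  122→132: 10 bp
  132→138: 6 bp
  138→150: 12 bp
  150→157: 7 bp
  157→164: 7 bp
  164→182: 18 bp
  182→191: 9 bp
  191→203: 12 bp
  203→228: 25 bp
  228→6 (wrap): 233-228+6 = 11 bp

[6,6,6,7,7,8,8,9,9,9,9,10,11,11,12,12,13,14,18,23,25]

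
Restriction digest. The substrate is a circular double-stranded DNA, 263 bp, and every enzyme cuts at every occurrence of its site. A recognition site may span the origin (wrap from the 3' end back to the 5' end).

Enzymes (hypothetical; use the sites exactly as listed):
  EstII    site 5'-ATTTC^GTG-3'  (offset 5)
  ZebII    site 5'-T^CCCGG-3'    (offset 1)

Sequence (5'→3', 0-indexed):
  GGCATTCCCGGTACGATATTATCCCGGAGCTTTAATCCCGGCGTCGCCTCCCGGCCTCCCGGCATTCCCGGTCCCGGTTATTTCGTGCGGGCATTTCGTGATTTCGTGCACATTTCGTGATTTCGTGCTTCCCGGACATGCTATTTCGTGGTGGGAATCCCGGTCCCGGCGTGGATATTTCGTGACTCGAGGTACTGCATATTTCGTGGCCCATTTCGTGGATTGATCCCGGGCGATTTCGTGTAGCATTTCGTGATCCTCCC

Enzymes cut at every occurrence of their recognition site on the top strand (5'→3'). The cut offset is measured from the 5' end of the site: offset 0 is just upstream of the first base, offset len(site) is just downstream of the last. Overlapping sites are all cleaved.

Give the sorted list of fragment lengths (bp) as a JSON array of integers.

Site scan:
  EstII ATTTCGTG/5: at [79, 92, 100, 111, 119, 142, 176, 200, 212, 235, 247] ⇒ [84, 97, 105, 116, 124, 147, 181, 205, 217, 240, 252]
  ZebII TCCCGG/1: at [5, 21, 35, 48, 56, 65, 71, 129, 157, 163, 226, 259] ⇒ [6, 22, 36, 49, 57, 66, 72, 130, 158, 164, 227, 260]

All cut coordinates (distinct, sorted): [6, 22, 36, 49, 57, 66, 72, 84, 97, 105, 116, 124, 130, 147, 158, 164, 181, 205, 217, 227, 240, 252, 260]

Fragment lengths:
  6→22: 16 bp
  22→36: 14 bp
  36→49: 13 bp
  49→57: 8 bp
  57→66: 9 bp
  66→72: 6 bp
  72→84: 12 bp
  84→97: 13 bp
  97→105: 8 bp
  105→116: 11 bp
  116→124: 8 bp
  124→130: 6 bp
  130→147: 17 bp
  147→158: 11 bp
  158→164: 6 bp
  164→181: 17 bp
  181→205: 24 bp
  205→217: 12 bp
  217→227: 10 bp
  227→240: 13 bp
  240→252: 12 bp
  252→260: 8 bp
  260→6 (wrap): 263-260+6 = 9 bp

[6,6,6,8,8,8,8,9,9,10,11,11,12,12,12,13,13,13,14,16,17,17,24]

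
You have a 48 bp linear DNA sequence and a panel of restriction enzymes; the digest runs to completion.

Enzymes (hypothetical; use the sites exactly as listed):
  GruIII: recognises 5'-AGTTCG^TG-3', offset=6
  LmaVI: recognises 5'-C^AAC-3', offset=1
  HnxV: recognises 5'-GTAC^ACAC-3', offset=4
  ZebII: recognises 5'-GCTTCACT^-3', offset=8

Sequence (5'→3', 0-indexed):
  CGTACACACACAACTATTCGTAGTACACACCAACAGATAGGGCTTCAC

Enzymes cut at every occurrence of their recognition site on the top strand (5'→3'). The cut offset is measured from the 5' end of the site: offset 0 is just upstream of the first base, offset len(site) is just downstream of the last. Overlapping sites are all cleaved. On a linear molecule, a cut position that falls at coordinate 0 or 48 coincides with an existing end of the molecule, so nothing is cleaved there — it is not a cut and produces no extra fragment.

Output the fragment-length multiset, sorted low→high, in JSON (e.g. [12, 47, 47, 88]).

[5,5,6,15,17]

Scan for sites:
  GruIII (AGTTCGTG, off=6): no sites
  LmaVI (CAAC, off=1): starts [10, 30] → cuts [11, 31]
  HnxV (GTACACAC, off=4): starts [1, 22] → cuts [5, 26]
  ZebII (GCTTCACT, off=8): no sites

All cut coordinates (distinct, sorted): [5, 11, 26, 31]

Fragments:
  [0,5): 5 bp
  [5,11): 6 bp
  [11,26): 15 bp
  [26,31): 5 bp
  [31,48): 17 bp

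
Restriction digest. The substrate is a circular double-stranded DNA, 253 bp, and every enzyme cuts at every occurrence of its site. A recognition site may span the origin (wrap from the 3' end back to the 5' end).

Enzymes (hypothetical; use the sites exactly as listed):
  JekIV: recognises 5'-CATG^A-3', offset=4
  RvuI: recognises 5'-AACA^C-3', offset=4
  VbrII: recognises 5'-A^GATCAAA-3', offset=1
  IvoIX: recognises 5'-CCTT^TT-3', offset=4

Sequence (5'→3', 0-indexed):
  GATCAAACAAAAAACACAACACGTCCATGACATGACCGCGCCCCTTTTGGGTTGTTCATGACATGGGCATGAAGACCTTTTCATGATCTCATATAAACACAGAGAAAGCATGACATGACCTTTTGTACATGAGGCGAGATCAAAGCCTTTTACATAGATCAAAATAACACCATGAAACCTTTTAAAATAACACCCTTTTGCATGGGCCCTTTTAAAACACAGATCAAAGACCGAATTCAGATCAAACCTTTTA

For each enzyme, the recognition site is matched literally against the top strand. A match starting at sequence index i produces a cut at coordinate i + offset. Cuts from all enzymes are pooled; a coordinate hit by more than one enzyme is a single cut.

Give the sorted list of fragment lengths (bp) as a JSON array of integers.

Per-enzyme occurrences:
  JekIV CATGA/4: at [25, 30, 56, 67, 81, 108, 113, 127, 170] ⇒ [29, 34, 60, 71, 85, 112, 117, 131, 174]
  RvuI AACAC/4: at [12, 17, 95, 165, 188, 215] ⇒ [16, 21, 99, 169, 192, 219]
  VbrII AGATCAAA/1: at [136, 155, 220, 238, 252] ⇒ [0, 137, 156, 221, 239]
  IvoIX CCTTTT/4: at [42, 75, 118, 145, 177, 193, 207, 246] ⇒ [46, 79, 122, 149, 181, 197, 211, 250]

Pooled cuts: [0, 16, 21, 29, 34, 46, 60, 71, 79, 85, 99, 112, 117, 122, 131, 137, 149, 156, 169, 174, 181, 192, 197, 211, 219, 221, 239, 250]

Fragment lengths:
  0→16: 16 bp
  16→21: 5 bp
  21→29: 8 bp
  29→34: 5 bp
  34→46: 12 bp
  46→60: 14 bp
  60→71: 11 bp
  71→79: 8 bp
  79→85: 6 bp
  85→99: 14 bp
  99→112: 13 bp
  112→117: 5 bp
  117→122: 5 bp
  122→131: 9 bp
  131→137: 6 bp
  137→149: 12 bp
  149→156: 7 bp
  156→169: 13 bp
  169→174: 5 bp
  174→181: 7 bp
  181→192: 11 bp
  192→197: 5 bp
  197→211: 14 bp
  211→219: 8 bp
  219→221: 2 bp
  221→239: 18 bp
  239→250: 11 bp
  250→0 (wrap): 253-250+0 = 3 bp

[2,3,5,5,5,5,5,5,6,6,7,7,8,8,8,9,11,11,11,12,12,13,13,14,14,14,16,18]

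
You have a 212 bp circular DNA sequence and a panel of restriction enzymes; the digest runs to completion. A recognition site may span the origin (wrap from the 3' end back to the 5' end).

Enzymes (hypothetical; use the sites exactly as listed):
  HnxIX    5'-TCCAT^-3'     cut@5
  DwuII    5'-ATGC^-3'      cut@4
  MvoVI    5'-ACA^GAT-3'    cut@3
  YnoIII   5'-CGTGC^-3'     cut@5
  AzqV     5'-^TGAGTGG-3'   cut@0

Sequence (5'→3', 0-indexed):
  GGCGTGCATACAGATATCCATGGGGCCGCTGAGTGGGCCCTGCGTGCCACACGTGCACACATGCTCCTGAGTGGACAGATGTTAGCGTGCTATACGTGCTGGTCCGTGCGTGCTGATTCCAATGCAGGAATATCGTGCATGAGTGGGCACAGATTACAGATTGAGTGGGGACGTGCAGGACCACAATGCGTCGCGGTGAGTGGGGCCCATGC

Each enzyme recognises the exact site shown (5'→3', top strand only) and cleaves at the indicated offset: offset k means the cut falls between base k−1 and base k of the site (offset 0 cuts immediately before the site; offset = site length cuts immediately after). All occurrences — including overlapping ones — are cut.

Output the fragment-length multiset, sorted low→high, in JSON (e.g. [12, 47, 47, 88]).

[1,3,3,4,5,7,7,7,8,8,9,9,9,10,10,12,12,13,13,13,15,16,18]

Per-enzyme occurrences:
  HnxIX TCCAT/5: at [16] ⇒ [21]
  DwuII ATGC/4: at [60, 121, 185, 208] ⇒ [0, 64, 125, 189]
  MvoVI ACAGAT/3: at [9, 74, 148, 155] ⇒ [12, 77, 151, 158]
  YnoIII CGTGC/5: at [2, 42, 51, 85, 94, 104, 108, 133, 171] ⇒ [7, 47, 56, 90, 99, 109, 113, 138, 176]
  AzqV TGAGTGG/0: at [29, 67, 139, 161, 196] ⇒ [29, 67, 139, 161, 196]

Pooled cuts: [0, 7, 12, 21, 29, 47, 56, 64, 67, 77, 90, 99, 109, 113, 125, 138, 139, 151, 158, 161, 176, 189, 196]

Fragments:
  0→7: 7 bp
  7→12: 5 bp
  12→21: 9 bp
  21→29: 8 bp
  29→47: 18 bp
  47→56: 9 bp
  56→64: 8 bp
  64→67: 3 bp
  67→77: 10 bp
  77→90: 13 bp
  90→99: 9 bp
  99→109: 10 bp
  109→113: 4 bp
  113→125: 12 bp
  125→138: 13 bp
  138→139: 1 bp
  139→151: 12 bp
  151→158: 7 bp
  158→161: 3 bp
  161→176: 15 bp
  176→189: 13 bp
  189→196: 7 bp
  196→0 (wrap): 212-196+0 = 16 bp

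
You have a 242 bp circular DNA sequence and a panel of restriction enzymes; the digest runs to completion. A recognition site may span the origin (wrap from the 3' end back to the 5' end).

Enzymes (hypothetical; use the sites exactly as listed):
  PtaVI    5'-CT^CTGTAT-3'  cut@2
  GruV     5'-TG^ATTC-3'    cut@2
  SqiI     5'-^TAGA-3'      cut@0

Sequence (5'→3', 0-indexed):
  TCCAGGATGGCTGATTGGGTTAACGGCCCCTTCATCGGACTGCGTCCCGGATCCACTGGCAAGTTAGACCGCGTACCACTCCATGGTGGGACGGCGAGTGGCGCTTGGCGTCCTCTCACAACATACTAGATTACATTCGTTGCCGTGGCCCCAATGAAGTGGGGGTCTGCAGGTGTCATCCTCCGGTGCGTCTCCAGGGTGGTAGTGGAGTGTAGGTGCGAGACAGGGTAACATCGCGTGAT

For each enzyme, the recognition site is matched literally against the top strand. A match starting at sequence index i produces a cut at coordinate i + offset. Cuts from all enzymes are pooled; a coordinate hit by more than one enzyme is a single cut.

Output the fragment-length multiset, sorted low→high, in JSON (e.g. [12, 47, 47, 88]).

Scan for sites:
  PtaVI (CTCTGTAT, off=2): no sites
  GruV (TGATTC, off=2): starts [238] → cuts [240]
  SqiI (TAGA, off=0): starts [64, 126] → cuts [64, 126]

Pooled cuts: [64, 126, 240]

Fragment lengths:
  64→126: 62 bp
  126→240: 114 bp
  240→64 (wrap): 242-240+64 = 66 bp

[62,66,114]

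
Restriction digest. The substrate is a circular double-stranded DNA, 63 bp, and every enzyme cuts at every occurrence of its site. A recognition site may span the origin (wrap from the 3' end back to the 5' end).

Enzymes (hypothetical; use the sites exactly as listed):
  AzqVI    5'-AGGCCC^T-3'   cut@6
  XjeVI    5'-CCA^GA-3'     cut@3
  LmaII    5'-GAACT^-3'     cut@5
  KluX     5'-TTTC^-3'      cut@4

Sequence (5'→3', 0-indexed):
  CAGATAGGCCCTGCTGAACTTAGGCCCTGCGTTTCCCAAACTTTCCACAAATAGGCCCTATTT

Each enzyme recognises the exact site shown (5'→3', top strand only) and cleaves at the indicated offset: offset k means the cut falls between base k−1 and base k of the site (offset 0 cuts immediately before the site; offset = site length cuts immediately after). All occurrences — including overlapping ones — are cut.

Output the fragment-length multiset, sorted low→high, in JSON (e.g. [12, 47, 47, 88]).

Per-enzyme occurrences:
  AzqVI AGGCCCT/6: at [5, 21, 52] ⇒ [11, 27, 58]
  XjeVI (CCAGA, off=3): no sites
  LmaII GAACT/5: at [15] ⇒ [20]
  KluX TTTC/4: at [31, 41, 60] ⇒ [1, 35, 45]

All cut coordinates (distinct, sorted): [1, 11, 20, 27, 35, 45, 58]

Fragments:
  1→11: 10 bp
  11→20: 9 bp
  20→27: 7 bp
  27→35: 8 bp
  35→45: 10 bp
  45→58: 13 bp
  58→1 (wrap): 63-58+1 = 6 bp

[6,7,8,9,10,10,13]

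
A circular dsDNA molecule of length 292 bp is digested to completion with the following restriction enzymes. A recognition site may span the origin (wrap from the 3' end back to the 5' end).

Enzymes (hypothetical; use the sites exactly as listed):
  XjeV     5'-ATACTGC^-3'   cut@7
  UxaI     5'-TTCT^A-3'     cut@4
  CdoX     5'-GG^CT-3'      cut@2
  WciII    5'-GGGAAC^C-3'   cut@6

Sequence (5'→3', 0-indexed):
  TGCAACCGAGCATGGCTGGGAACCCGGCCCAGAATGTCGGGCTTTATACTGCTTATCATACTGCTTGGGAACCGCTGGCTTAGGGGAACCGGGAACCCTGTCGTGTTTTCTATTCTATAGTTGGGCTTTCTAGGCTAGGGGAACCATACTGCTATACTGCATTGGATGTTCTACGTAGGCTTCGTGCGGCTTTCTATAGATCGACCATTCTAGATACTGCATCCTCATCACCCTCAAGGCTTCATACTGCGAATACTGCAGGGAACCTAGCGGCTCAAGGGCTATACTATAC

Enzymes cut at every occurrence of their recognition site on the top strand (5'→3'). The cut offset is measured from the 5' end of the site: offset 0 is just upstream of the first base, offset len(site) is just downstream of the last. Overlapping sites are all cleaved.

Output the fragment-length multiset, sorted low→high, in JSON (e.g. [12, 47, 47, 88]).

[3,5,6,6,6,7,7,7,7,8,8,8,8,8,9,9,9,10,10,11,11,11,12,12,12,14,15,16,18,19]

Site scan:
  XjeV (ATACTGC, off=7): starts [45, 57, 145, 153, 213, 243, 252, 288] → cuts [3, 52, 64, 152, 160, 220, 250, 259]
  UxaI (TTCTA, off=4): starts [107, 112, 127, 168, 191, 207] → cuts [111, 116, 131, 172, 195, 211]
  CdoX (GGCT, off=2): starts [13, 39, 76, 123, 132, 177, 187, 237, 271, 279] → cuts [15, 41, 78, 125, 134, 179, 189, 239, 273, 281]
  WciII (GGGAACC, off=6): starts [17, 66, 83, 90, 138, 260] → cuts [23, 72, 89, 96, 144, 266]

Pooled cuts: [3, 15, 23, 41, 52, 64, 72, 78, 89, 96, 111, 116, 125, 131, 134, 144, 152, 160, 172, 179, 189, 195, 211, 220, 239, 250, 259, 266, 273, 281]

Fragments:
  3→15: 12 bp
  15→23: 8 bp
  23→41: 18 bp
  41→52: 11 bp
  52→64: 12 bp
  64→72: 8 bp
  72→78: 6 bp
  78→89: 11 bp
  89→96: 7 bp
  96→111: 15 bp
  111→116: 5 bp
  116→125: 9 bp
  125→131: 6 bp
  131→134: 3 bp
  134→144: 10 bp
  144→152: 8 bp
  152→160: 8 bp
  160→172: 12 bp
  172→179: 7 bp
  179→189: 10 bp
  189→195: 6 bp
  195→211: 16 bp
  211→220: 9 bp
  220→239: 19 bp
  239→250: 11 bp
  250→259: 9 bp
  259→266: 7 bp
  266→273: 7 bp
  273→281: 8 bp
  281→3 (wrap): 292-281+3 = 14 bp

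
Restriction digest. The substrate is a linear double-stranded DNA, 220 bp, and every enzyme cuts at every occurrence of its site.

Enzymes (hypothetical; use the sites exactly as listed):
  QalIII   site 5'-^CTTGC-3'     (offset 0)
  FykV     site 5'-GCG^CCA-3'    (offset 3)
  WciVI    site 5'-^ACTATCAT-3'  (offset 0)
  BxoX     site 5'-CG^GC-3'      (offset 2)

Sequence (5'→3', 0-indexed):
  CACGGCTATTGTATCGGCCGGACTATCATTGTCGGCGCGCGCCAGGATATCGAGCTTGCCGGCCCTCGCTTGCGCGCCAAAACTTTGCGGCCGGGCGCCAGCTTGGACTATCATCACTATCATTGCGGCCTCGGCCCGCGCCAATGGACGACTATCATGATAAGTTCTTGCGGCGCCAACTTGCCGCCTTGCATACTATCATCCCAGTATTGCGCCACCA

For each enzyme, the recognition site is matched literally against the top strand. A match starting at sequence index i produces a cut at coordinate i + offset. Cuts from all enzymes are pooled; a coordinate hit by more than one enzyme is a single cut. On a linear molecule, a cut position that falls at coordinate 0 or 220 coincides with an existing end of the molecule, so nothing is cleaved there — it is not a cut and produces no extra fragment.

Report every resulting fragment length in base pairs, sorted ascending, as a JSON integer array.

Per-enzyme occurrences:
  QalIII CTTGC/0: at [54, 68, 166, 179, 187] ⇒ [54, 68, 166, 179, 187]
  FykV GCGCCA/3: at [38, 73, 94, 137, 172, 211] ⇒ [41, 76, 97, 140, 175, 214]
  WciVI ACTATCAT/0: at [21, 106, 115, 150, 194] ⇒ [21, 106, 115, 150, 194]
  BxoX CGGC/2: at [2, 14, 32, 59, 87, 125, 131, 170] ⇒ [4, 16, 34, 61, 89, 127, 133, 172]

Pooled cuts: [4, 16, 21, 34, 41, 54, 61, 68, 76, 89, 97, 106, 115, 127, 133, 140, 150, 166, 172, 175, 179, 187, 194, 214]

Fragments:
  [0,4): 4 bp
  [4,16): 12 bp
  [16,21): 5 bp
  [21,34): 13 bp
  [34,41): 7 bp
  [41,54): 13 bp
  [54,61): 7 bp
  [61,68): 7 bp
  [68,76): 8 bp
  [76,89): 13 bp
  [89,97): 8 bp
  [97,106): 9 bp
  [106,115): 9 bp
  [115,127): 12 bp
  [127,133): 6 bp
  [133,140): 7 bp
  [140,150): 10 bp
  [150,166): 16 bp
  [166,172): 6 bp
  [172,175): 3 bp
  [175,179): 4 bp
  [179,187): 8 bp
  [187,194): 7 bp
  [194,214): 20 bp
  [214,220): 6 bp

[3,4,4,5,6,6,6,7,7,7,7,7,8,8,8,9,9,10,12,12,13,13,13,16,20]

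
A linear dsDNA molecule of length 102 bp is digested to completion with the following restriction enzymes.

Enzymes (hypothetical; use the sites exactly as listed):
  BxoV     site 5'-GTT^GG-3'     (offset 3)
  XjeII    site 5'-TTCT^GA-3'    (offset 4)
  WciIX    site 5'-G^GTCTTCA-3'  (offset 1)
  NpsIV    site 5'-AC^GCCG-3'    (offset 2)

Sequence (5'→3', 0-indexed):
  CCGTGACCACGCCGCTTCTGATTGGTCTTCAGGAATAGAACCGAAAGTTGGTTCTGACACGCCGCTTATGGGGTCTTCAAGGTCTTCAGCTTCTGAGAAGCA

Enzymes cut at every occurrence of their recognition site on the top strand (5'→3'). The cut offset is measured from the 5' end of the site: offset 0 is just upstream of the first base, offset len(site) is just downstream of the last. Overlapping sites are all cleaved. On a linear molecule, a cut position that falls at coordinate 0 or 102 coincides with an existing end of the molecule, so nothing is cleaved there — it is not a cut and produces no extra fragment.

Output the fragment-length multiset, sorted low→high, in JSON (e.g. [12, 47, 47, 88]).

Site scan:
  BxoV (GTTGG, off=3): starts [46] → cuts [49]
  XjeII (TTCTGA, off=4): starts [15, 51, 90] → cuts [19, 55, 94]
  WciIX (GGTCTTCA, off=1): starts [23, 71, 80] → cuts [24, 72, 81]
  NpsIV (ACGCCG, off=2): starts [8, 58] → cuts [10, 60]

Pooled cuts: [10, 19, 24, 49, 55, 60, 72, 81, 94]

Fragments:
  [0,10): 10 bp
  [10,19): 9 bp
  [19,24): 5 bp
  [24,49): 25 bp
  [49,55): 6 bp
  [55,60): 5 bp
  [60,72): 12 bp
  [72,81): 9 bp
  [81,94): 13 bp
  [94,102): 8 bp

[5,5,6,8,9,9,10,12,13,25]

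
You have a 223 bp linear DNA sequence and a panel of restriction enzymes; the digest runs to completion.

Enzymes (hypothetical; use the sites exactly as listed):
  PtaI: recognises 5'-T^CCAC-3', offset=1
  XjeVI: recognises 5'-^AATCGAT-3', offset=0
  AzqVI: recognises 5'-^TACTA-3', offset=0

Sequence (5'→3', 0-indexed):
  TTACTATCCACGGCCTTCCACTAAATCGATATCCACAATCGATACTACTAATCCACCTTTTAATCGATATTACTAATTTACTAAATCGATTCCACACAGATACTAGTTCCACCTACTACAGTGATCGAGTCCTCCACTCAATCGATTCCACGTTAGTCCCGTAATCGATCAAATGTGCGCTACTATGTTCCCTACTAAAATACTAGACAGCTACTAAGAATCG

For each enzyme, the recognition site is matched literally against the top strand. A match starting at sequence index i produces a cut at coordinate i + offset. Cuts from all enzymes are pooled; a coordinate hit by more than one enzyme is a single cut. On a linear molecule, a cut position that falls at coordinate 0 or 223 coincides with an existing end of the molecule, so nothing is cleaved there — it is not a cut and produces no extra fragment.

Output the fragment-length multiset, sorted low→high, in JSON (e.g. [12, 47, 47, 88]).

[1,3,4,5,5,6,6,6,6,7,8,8,8,8,8,9,9,9,9,10,11,12,12,15,18,20]

Site scan:
  PtaI (TCCAC, off=1): starts [6, 16, 31, 51, 90, 107, 132, 146] → cuts [7, 17, 32, 52, 91, 108, 133, 147]
  XjeVI (AATCGAT, off=0): starts [23, 36, 61, 83, 139, 162] → cuts [23, 36, 61, 83, 139, 162]
  AzqVI (TACTA, off=0): starts [1, 42, 45, 70, 78, 100, 113, 180, 192, 200, 211] → cuts [1, 42, 45, 70, 78, 100, 113, 180, 192, 200, 211]

All cut coordinates (distinct, sorted): [1, 7, 17, 23, 32, 36, 42, 45, 52, 61, 70, 78, 83, 91, 100, 108, 113, 133, 139, 147, 162, 180, 192, 200, 211]

Fragment lengths:
  [0,1): 1 bp
  [1,7): 6 bp
  [7,17): 10 bp
  [17,23): 6 bp
  [23,32): 9 bp
  [32,36): 4 bp
  [36,42): 6 bp
  [42,45): 3 bp
  [45,52): 7 bp
  [52,61): 9 bp
  [61,70): 9 bp
  [70,78): 8 bp
  [78,83): 5 bp
  [83,91): 8 bp
  [91,100): 9 bp
  [100,108): 8 bp
  [108,113): 5 bp
  [113,133): 20 bp
  [133,139): 6 bp
  [139,147): 8 bp
  [147,162): 15 bp
  [162,180): 18 bp
  [180,192): 12 bp
  [192,200): 8 bp
  [200,211): 11 bp
  [211,223): 12 bp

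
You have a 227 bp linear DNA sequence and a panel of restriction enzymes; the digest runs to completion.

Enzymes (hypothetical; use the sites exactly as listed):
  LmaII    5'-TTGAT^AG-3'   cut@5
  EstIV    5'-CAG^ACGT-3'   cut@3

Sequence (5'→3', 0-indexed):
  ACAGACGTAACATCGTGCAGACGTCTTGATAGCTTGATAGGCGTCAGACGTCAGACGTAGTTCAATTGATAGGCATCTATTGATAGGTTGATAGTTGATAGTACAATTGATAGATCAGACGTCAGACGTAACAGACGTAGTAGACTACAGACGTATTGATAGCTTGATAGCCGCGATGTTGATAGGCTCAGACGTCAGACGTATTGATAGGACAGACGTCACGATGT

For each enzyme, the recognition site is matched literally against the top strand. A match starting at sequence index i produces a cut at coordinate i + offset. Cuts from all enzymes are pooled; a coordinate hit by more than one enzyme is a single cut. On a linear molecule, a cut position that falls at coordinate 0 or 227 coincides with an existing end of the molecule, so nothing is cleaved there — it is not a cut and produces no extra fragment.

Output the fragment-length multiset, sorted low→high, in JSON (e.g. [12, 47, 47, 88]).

Scan for sites:
  LmaII (TTGATAG, off=5): starts [25, 33, 65, 79, 87, 94, 106, 155, 163, 178, 203] → cuts [30, 38, 70, 84, 92, 99, 111, 160, 168, 183, 208]
  EstIV (CAGACGT, off=3): starts [1, 17, 44, 51, 115, 122, 131, 147, 188, 195, 212] → cuts [4, 20, 47, 54, 118, 125, 134, 150, 191, 198, 215]

Pooled cuts: [4, 20, 30, 38, 47, 54, 70, 84, 92, 99, 111, 118, 125, 134, 150, 160, 168, 183, 191, 198, 208, 215]

Fragment lengths:
  [0,4): 4 bp
  [4,20): 16 bp
  [20,30): 10 bp
  [30,38): 8 bp
  [38,47): 9 bp
  [47,54): 7 bp
  [54,70): 16 bp
  [70,84): 14 bp
  [84,92): 8 bp
  [92,99): 7 bp
  [99,111): 12 bp
  [111,118): 7 bp
  [118,125): 7 bp
  [125,134): 9 bp
  [134,150): 16 bp
  [150,160): 10 bp
  [160,168): 8 bp
  [168,183): 15 bp
  [183,191): 8 bp
  [191,198): 7 bp
  [198,208): 10 bp
  [208,215): 7 bp
  [215,227): 12 bp

[4,7,7,7,7,7,7,8,8,8,8,9,9,10,10,10,12,12,14,15,16,16,16]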